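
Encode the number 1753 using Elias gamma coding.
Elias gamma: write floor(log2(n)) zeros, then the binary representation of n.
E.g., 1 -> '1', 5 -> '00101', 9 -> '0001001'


num_bits = floor(log2(1753)) + 1 = 11
leading_zeros = num_bits - 1 = 10
binary(1753) = 11011011001

Elias gamma(1753) = '0000000000' + '11011011001' = 000000000011011011001 (21 bits)


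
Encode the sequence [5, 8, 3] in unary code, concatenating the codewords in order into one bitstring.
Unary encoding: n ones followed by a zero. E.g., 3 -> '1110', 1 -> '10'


Encode each number as n ones followed by a terminating 0:
  5 -> 111110 (6 bits)
  8 -> 111111110 (9 bits)
  3 -> 1110 (4 bits)
Total length = 6 + 9 + 4 = 19 bits.

Unary([5, 8, 3]) = 1111101111111101110 (19 bits)


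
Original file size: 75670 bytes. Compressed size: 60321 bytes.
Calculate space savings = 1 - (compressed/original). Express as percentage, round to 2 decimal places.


ratio = compressed/original = 60321/75670 = 0.797159
savings = 1 - ratio = 1 - 0.797159 = 0.202841
as a percentage: 0.202841 * 100 = 20.28%

Space savings = 1 - 60321/75670 = 20.28%


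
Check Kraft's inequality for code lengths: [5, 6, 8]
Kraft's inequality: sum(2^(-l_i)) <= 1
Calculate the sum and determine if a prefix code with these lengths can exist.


Sum = 2^(-5) + 2^(-6) + 2^(-8)
    = 0.03125 + 0.015625 + 0.00390625
    = 13/256 = 0.05078125
Since 0.05078125 <= 1, Kraft's inequality IS satisfied.
A prefix code with these lengths CAN exist.

Kraft sum = 0.05078125. Satisfied.


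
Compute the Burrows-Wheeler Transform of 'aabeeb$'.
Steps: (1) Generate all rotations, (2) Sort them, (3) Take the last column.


Rotations (sorted):
  0: $aabeeb -> last char: b
  1: aabeeb$ -> last char: $
  2: abeeb$a -> last char: a
  3: b$aabee -> last char: e
  4: beeb$aa -> last char: a
  5: eb$aabe -> last char: e
  6: eeb$aab -> last char: b


BWT = b$aeaeb


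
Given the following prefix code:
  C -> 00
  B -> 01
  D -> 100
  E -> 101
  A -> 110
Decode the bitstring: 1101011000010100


Decoding step by step:
Bits 110 -> A
Bits 101 -> E
Bits 100 -> D
Bits 00 -> C
Bits 101 -> E
Bits 00 -> C


Decoded message: AEDCEC


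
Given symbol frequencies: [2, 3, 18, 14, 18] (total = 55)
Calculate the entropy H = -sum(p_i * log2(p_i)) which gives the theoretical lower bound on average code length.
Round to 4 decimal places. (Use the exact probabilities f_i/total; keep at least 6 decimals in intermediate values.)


Per-symbol terms -p_i * log2(p_i) with p_i = f_i/55:
  p = 2/55 = 0.036364: log2(p) = -4.781360, -p*log2(p) = 0.173868
  p = 3/55 = 0.054545: log2(p) = -4.196397, -p*log2(p) = 0.228894
  p = 18/55 = 0.327273: log2(p) = -1.611435, -p*log2(p) = 0.527379
  p = 14/55 = 0.254545: log2(p) = -1.974005, -p*log2(p) = 0.502474
  p = 18/55 = 0.327273: log2(p) = -1.611435, -p*log2(p) = 0.527379
H = 0.173868 + 0.228894 + 0.527379 + 0.502474 + 0.527379 = 1.959994

H = 1.96 bits/symbol


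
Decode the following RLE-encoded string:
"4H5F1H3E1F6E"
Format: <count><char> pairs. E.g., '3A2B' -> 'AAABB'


Expanding each <count><char> pair:
  4H -> 'HHHH'
  5F -> 'FFFFF'
  1H -> 'H'
  3E -> 'EEE'
  1F -> 'F'
  6E -> 'EEEEEE'

Decoded = HHHHFFFFFHEEEFEEEEEE


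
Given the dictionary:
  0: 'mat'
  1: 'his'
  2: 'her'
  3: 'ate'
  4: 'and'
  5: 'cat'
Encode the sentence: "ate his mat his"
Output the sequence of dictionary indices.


Look up each word in the dictionary:
  'ate' -> 3
  'his' -> 1
  'mat' -> 0
  'his' -> 1

Encoded: [3, 1, 0, 1]


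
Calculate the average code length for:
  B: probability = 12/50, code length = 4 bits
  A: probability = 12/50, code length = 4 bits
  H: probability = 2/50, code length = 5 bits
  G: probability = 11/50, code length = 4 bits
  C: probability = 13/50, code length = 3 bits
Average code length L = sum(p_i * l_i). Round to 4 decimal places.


Weighted contributions p_i * l_i:
  B: (12/50) * 4 = 48/50
  A: (12/50) * 4 = 48/50
  H: (2/50) * 5 = 10/50
  G: (11/50) * 4 = 44/50
  C: (13/50) * 3 = 39/50
Sum = (48 + 48 + 10 + 44 + 39)/50 = 189/50

L = 189/50 = 3.7800 bits/symbol


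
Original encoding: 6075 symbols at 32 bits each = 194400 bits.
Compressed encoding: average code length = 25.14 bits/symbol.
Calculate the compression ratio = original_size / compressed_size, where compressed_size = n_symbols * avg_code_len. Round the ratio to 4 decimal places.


original_size = n_symbols * orig_bits = 6075 * 32 = 194400 bits
compressed_size = n_symbols * avg_code_len = 6075 * 25.14 = 152725.5 bits
ratio = original_size / compressed_size = 194400 / 152725.5 = 1.2729

Compression ratio = 1.2729


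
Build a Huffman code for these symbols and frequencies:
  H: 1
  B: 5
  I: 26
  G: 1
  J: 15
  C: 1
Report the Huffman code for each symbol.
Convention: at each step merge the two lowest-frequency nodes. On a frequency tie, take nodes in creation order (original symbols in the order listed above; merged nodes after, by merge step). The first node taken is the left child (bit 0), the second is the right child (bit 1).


Huffman tree construction:
Step 1: Merge H(1) + G(1) = 2
Step 2: Merge C(1) + (H+G)(2) = 3
Step 3: Merge (C+(H+G))(3) + B(5) = 8
Step 4: Merge ((C+(H+G))+B)(8) + J(15) = 23
Step 5: Merge (((C+(H+G))+B)+J)(23) + I(26) = 49
Read each symbol's code off the tree from the root (left child = 0, right child = 1).

Codes:
  H: 00010 (length 5)
  B: 001 (length 3)
  I: 1 (length 1)
  G: 00011 (length 5)
  J: 01 (length 2)
  C: 0000 (length 4)
Average code length: 85/49 = 1.7347 bits/symbol


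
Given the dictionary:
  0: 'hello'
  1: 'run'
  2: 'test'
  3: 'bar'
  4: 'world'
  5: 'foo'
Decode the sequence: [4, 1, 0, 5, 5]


Look up each index in the dictionary:
  4 -> 'world'
  1 -> 'run'
  0 -> 'hello'
  5 -> 'foo'
  5 -> 'foo'

Decoded: "world run hello foo foo"


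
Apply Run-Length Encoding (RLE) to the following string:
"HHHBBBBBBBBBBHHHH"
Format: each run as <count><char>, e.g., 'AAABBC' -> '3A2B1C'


Scanning runs left to right:
  i=0: run of 'H' x 3 -> '3H'
  i=3: run of 'B' x 10 -> '10B'
  i=13: run of 'H' x 4 -> '4H'

RLE = 3H10B4H


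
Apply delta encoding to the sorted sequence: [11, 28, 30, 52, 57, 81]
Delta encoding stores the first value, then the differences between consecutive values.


First value: 11
Deltas:
  28 - 11 = 17
  30 - 28 = 2
  52 - 30 = 22
  57 - 52 = 5
  81 - 57 = 24


Delta encoded: [11, 17, 2, 22, 5, 24]


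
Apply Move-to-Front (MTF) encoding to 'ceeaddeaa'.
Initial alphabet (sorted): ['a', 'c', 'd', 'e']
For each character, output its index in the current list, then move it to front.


MTF encoding:
'c': index 1 in ['a', 'c', 'd', 'e'] -> ['c', 'a', 'd', 'e']
'e': index 3 in ['c', 'a', 'd', 'e'] -> ['e', 'c', 'a', 'd']
'e': index 0 in ['e', 'c', 'a', 'd'] -> ['e', 'c', 'a', 'd']
'a': index 2 in ['e', 'c', 'a', 'd'] -> ['a', 'e', 'c', 'd']
'd': index 3 in ['a', 'e', 'c', 'd'] -> ['d', 'a', 'e', 'c']
'd': index 0 in ['d', 'a', 'e', 'c'] -> ['d', 'a', 'e', 'c']
'e': index 2 in ['d', 'a', 'e', 'c'] -> ['e', 'd', 'a', 'c']
'a': index 2 in ['e', 'd', 'a', 'c'] -> ['a', 'e', 'd', 'c']
'a': index 0 in ['a', 'e', 'd', 'c'] -> ['a', 'e', 'd', 'c']


Output: [1, 3, 0, 2, 3, 0, 2, 2, 0]


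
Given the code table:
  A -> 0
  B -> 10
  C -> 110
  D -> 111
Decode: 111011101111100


Decoding:
111 -> D
0 -> A
111 -> D
0 -> A
111 -> D
110 -> C
0 -> A


Result: DADADCA


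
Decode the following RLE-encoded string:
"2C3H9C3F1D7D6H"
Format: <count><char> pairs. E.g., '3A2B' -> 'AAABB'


Expanding each <count><char> pair:
  2C -> 'CC'
  3H -> 'HHH'
  9C -> 'CCCCCCCCC'
  3F -> 'FFF'
  1D -> 'D'
  7D -> 'DDDDDDD'
  6H -> 'HHHHHH'

Decoded = CCHHHCCCCCCCCCFFFDDDDDDDDHHHHHH


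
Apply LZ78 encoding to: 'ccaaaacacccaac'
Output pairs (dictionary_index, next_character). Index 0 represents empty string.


LZ78 encoding steps:
Dictionary: {0: ''}
Step 1: w='' (idx 0), next='c' -> output (0, 'c'), add 'c' as idx 1
Step 2: w='c' (idx 1), next='a' -> output (1, 'a'), add 'ca' as idx 2
Step 3: w='' (idx 0), next='a' -> output (0, 'a'), add 'a' as idx 3
Step 4: w='a' (idx 3), next='a' -> output (3, 'a'), add 'aa' as idx 4
Step 5: w='ca' (idx 2), next='c' -> output (2, 'c'), add 'cac' as idx 5
Step 6: w='c' (idx 1), next='c' -> output (1, 'c'), add 'cc' as idx 6
Step 7: w='aa' (idx 4), next='c' -> output (4, 'c'), add 'aac' as idx 7


Encoded: [(0, 'c'), (1, 'a'), (0, 'a'), (3, 'a'), (2, 'c'), (1, 'c'), (4, 'c')]


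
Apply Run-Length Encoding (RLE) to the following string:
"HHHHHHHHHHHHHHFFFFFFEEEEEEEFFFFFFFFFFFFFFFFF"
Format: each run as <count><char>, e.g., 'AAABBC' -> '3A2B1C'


Scanning runs left to right:
  i=0: run of 'H' x 14 -> '14H'
  i=14: run of 'F' x 6 -> '6F'
  i=20: run of 'E' x 7 -> '7E'
  i=27: run of 'F' x 17 -> '17F'

RLE = 14H6F7E17F


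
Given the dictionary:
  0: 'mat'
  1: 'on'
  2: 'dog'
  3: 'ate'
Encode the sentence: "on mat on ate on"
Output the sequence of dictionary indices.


Look up each word in the dictionary:
  'on' -> 1
  'mat' -> 0
  'on' -> 1
  'ate' -> 3
  'on' -> 1

Encoded: [1, 0, 1, 3, 1]


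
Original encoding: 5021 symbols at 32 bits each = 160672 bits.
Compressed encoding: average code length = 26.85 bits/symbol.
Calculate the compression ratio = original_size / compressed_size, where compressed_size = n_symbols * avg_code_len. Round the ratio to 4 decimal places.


original_size = n_symbols * orig_bits = 5021 * 32 = 160672 bits
compressed_size = n_symbols * avg_code_len = 5021 * 26.85 = 134813.85 bits
ratio = original_size / compressed_size = 160672 / 134813.85 = 1.1918

Compression ratio = 1.1918


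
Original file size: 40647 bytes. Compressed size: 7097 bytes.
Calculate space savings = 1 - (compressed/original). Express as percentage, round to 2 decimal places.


ratio = compressed/original = 7097/40647 = 0.174601
savings = 1 - ratio = 1 - 0.174601 = 0.825399
as a percentage: 0.825399 * 100 = 82.54%

Space savings = 1 - 7097/40647 = 82.54%


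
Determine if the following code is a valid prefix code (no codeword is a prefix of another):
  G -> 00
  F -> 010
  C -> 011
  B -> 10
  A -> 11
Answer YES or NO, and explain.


Checking each pair (does one codeword prefix another?):
  G='00' vs F='010': no prefix
  G='00' vs C='011': no prefix
  G='00' vs B='10': no prefix
  G='00' vs A='11': no prefix
  F='010' vs G='00': no prefix
  F='010' vs C='011': no prefix
  F='010' vs B='10': no prefix
  F='010' vs A='11': no prefix
  C='011' vs G='00': no prefix
  C='011' vs F='010': no prefix
  C='011' vs B='10': no prefix
  C='011' vs A='11': no prefix
  B='10' vs G='00': no prefix
  B='10' vs F='010': no prefix
  B='10' vs C='011': no prefix
  B='10' vs A='11': no prefix
  A='11' vs G='00': no prefix
  A='11' vs F='010': no prefix
  A='11' vs C='011': no prefix
  A='11' vs B='10': no prefix
No violation found over all pairs.

YES -- this is a valid prefix code. No codeword is a prefix of any other codeword.


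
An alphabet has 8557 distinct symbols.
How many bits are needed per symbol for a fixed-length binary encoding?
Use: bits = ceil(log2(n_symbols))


log2(8557) = 13.0629
Bracket: 2^13 = 8192 < 8557 <= 2^14 = 16384
So ceil(log2(8557)) = 14

bits = ceil(log2(8557)) = ceil(13.0629) = 14 bits


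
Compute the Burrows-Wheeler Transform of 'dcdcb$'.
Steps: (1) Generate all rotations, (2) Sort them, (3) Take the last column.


Rotations (sorted):
  0: $dcdcb -> last char: b
  1: b$dcdc -> last char: c
  2: cb$dcd -> last char: d
  3: cdcb$d -> last char: d
  4: dcb$dc -> last char: c
  5: dcdcb$ -> last char: $


BWT = bcddc$


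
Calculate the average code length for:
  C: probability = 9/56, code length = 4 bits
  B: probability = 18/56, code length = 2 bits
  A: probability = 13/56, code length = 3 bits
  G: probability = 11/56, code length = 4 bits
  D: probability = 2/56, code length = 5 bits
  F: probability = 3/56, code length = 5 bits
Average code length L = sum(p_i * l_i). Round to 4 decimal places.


Weighted contributions p_i * l_i:
  C: (9/56) * 4 = 36/56
  B: (18/56) * 2 = 36/56
  A: (13/56) * 3 = 39/56
  G: (11/56) * 4 = 44/56
  D: (2/56) * 5 = 10/56
  F: (3/56) * 5 = 15/56
Sum = (36 + 36 + 39 + 44 + 10 + 15)/56 = 180/56

L = 180/56 = 3.2143 bits/symbol


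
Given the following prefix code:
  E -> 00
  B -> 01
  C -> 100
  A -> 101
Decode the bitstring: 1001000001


Decoding step by step:
Bits 100 -> C
Bits 100 -> C
Bits 00 -> E
Bits 01 -> B


Decoded message: CCEB


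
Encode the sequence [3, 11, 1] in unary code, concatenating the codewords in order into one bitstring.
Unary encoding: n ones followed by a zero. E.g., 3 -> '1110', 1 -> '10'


Encode each number as n ones followed by a terminating 0:
  3 -> 1110 (4 bits)
  11 -> 111111111110 (12 bits)
  1 -> 10 (2 bits)
Total length = 4 + 12 + 2 = 18 bits.

Unary([3, 11, 1]) = 111011111111111010 (18 bits)


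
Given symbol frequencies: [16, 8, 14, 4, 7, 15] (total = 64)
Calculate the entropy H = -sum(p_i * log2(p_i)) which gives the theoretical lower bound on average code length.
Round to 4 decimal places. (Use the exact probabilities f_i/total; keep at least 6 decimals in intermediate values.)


Per-symbol terms -p_i * log2(p_i) with p_i = f_i/64:
  p = 16/64 = 0.250000: log2(p) = -2.000000, -p*log2(p) = 0.500000
  p = 8/64 = 0.125000: log2(p) = -3.000000, -p*log2(p) = 0.375000
  p = 14/64 = 0.218750: log2(p) = -2.192645, -p*log2(p) = 0.479641
  p = 4/64 = 0.062500: log2(p) = -4.000000, -p*log2(p) = 0.250000
  p = 7/64 = 0.109375: log2(p) = -3.192645, -p*log2(p) = 0.349196
  p = 15/64 = 0.234375: log2(p) = -2.093109, -p*log2(p) = 0.490573
H = 0.500000 + 0.375000 + 0.479641 + 0.250000 + 0.349196 + 0.490573 = 2.444410

H = 2.4444 bits/symbol


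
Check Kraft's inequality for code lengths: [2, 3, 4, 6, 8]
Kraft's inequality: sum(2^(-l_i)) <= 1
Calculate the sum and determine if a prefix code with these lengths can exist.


Sum = 2^(-2) + 2^(-3) + 2^(-4) + 2^(-6) + 2^(-8)
    = 0.25 + 0.125 + 0.0625 + 0.015625 + 0.00390625
    = 117/256 = 0.45703125
Since 0.45703125 <= 1, Kraft's inequality IS satisfied.
A prefix code with these lengths CAN exist.

Kraft sum = 0.45703125. Satisfied.


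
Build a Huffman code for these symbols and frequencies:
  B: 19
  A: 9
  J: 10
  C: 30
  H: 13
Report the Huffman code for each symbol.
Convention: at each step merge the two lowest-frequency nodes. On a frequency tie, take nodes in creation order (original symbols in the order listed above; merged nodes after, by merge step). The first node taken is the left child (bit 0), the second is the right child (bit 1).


Huffman tree construction:
Step 1: Merge A(9) + J(10) = 19
Step 2: Merge H(13) + B(19) = 32
Step 3: Merge (A+J)(19) + C(30) = 49
Step 4: Merge (H+B)(32) + ((A+J)+C)(49) = 81
Read each symbol's code off the tree from the root (left child = 0, right child = 1).

Codes:
  B: 01 (length 2)
  A: 100 (length 3)
  J: 101 (length 3)
  C: 11 (length 2)
  H: 00 (length 2)
Average code length: 181/81 = 2.2346 bits/symbol


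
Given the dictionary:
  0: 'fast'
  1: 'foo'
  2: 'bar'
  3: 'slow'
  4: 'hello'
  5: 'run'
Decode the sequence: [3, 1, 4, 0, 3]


Look up each index in the dictionary:
  3 -> 'slow'
  1 -> 'foo'
  4 -> 'hello'
  0 -> 'fast'
  3 -> 'slow'

Decoded: "slow foo hello fast slow"


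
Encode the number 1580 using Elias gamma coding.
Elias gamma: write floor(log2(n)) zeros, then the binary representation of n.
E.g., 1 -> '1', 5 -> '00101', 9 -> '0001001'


num_bits = floor(log2(1580)) + 1 = 11
leading_zeros = num_bits - 1 = 10
binary(1580) = 11000101100

Elias gamma(1580) = '0000000000' + '11000101100' = 000000000011000101100 (21 bits)


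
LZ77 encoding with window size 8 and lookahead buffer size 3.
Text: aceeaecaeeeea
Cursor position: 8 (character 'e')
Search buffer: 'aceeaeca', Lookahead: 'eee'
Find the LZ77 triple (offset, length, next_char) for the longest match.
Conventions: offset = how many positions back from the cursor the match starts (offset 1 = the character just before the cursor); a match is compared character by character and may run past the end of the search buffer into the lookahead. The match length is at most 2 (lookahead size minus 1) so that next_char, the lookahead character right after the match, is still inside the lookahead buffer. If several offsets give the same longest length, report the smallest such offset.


Try each offset into the search buffer:
  offset=1 (pos 7, char 'a'): match length 0
  offset=2 (pos 6, char 'c'): match length 0
  offset=3 (pos 5, char 'e'): match length 1
  offset=4 (pos 4, char 'a'): match length 0
  offset=5 (pos 3, char 'e'): match length 1
  offset=6 (pos 2, char 'e'): match length 2
  offset=7 (pos 1, char 'c'): match length 0
  offset=8 (pos 0, char 'a'): match length 0
Longest match has length 2 at offset 6.
next_char = character at position 8 + 2 = 10 -> 'e'

Best match: offset=6, length=2 (matching 'ee' starting at position 2)
LZ77 triple: (6, 2, 'e')


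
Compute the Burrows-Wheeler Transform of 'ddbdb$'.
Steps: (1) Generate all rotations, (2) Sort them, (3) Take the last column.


Rotations (sorted):
  0: $ddbdb -> last char: b
  1: b$ddbd -> last char: d
  2: bdb$dd -> last char: d
  3: db$ddb -> last char: b
  4: dbdb$d -> last char: d
  5: ddbdb$ -> last char: $


BWT = bddbd$


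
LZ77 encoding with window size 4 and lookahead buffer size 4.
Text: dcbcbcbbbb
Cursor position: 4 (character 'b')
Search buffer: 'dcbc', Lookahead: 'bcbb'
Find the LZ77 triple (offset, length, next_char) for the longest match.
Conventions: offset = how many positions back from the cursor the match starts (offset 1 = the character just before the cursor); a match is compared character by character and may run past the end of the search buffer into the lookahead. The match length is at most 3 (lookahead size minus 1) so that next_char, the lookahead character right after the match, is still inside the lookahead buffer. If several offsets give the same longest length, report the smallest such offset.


Try each offset into the search buffer:
  offset=1 (pos 3, char 'c'): match length 0
  offset=2 (pos 2, char 'b'): match length 3
  offset=3 (pos 1, char 'c'): match length 0
  offset=4 (pos 0, char 'd'): match length 0
Longest match has length 3 at offset 2.
next_char = character at position 4 + 3 = 7 -> 'b'

Best match: offset=2, length=3 (matching 'bcb' starting at position 2)
LZ77 triple: (2, 3, 'b')


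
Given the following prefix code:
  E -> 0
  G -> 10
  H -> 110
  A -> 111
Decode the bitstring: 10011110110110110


Decoding step by step:
Bits 10 -> G
Bits 0 -> E
Bits 111 -> A
Bits 10 -> G
Bits 110 -> H
Bits 110 -> H
Bits 110 -> H


Decoded message: GEAGHHH


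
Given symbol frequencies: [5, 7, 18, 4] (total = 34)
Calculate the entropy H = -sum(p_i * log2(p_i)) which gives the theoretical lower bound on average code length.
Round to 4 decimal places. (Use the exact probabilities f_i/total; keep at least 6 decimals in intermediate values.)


Per-symbol terms -p_i * log2(p_i) with p_i = f_i/34:
  p = 5/34 = 0.147059: log2(p) = -2.765535, -p*log2(p) = 0.406696
  p = 7/34 = 0.205882: log2(p) = -2.280108, -p*log2(p) = 0.469434
  p = 18/34 = 0.529412: log2(p) = -0.917538, -p*log2(p) = 0.485755
  p = 4/34 = 0.117647: log2(p) = -3.087463, -p*log2(p) = 0.363231
H = 0.406696 + 0.469434 + 0.485755 + 0.363231 = 1.725116

H = 1.7251 bits/symbol


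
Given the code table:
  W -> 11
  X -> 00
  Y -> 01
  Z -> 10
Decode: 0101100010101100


Decoding:
01 -> Y
01 -> Y
10 -> Z
00 -> X
10 -> Z
10 -> Z
11 -> W
00 -> X


Result: YYZXZZWX


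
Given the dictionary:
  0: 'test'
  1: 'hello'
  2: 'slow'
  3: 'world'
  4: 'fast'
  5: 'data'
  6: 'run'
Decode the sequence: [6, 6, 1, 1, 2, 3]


Look up each index in the dictionary:
  6 -> 'run'
  6 -> 'run'
  1 -> 'hello'
  1 -> 'hello'
  2 -> 'slow'
  3 -> 'world'

Decoded: "run run hello hello slow world"


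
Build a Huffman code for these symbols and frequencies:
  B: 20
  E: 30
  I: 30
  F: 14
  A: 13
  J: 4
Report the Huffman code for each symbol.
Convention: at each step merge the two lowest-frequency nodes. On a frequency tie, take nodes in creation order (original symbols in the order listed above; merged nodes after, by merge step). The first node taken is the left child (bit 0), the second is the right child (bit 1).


Huffman tree construction:
Step 1: Merge J(4) + A(13) = 17
Step 2: Merge F(14) + (J+A)(17) = 31
Step 3: Merge B(20) + E(30) = 50
Step 4: Merge I(30) + (F+(J+A))(31) = 61
Step 5: Merge (B+E)(50) + (I+(F+(J+A)))(61) = 111
Read each symbol's code off the tree from the root (left child = 0, right child = 1).

Codes:
  B: 00 (length 2)
  E: 01 (length 2)
  I: 10 (length 2)
  F: 110 (length 3)
  A: 1111 (length 4)
  J: 1110 (length 4)
Average code length: 270/111 = 2.4324 bits/symbol


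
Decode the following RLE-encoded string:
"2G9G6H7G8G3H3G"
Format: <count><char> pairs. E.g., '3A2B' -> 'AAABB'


Expanding each <count><char> pair:
  2G -> 'GG'
  9G -> 'GGGGGGGGG'
  6H -> 'HHHHHH'
  7G -> 'GGGGGGG'
  8G -> 'GGGGGGGG'
  3H -> 'HHH'
  3G -> 'GGG'

Decoded = GGGGGGGGGGGHHHHHHGGGGGGGGGGGGGGGHHHGGG


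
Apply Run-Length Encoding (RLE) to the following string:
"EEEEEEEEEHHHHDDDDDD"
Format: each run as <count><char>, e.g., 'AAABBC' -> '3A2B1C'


Scanning runs left to right:
  i=0: run of 'E' x 9 -> '9E'
  i=9: run of 'H' x 4 -> '4H'
  i=13: run of 'D' x 6 -> '6D'

RLE = 9E4H6D


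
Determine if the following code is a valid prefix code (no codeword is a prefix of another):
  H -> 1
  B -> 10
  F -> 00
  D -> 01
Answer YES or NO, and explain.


Checking each pair (does one codeword prefix another?):
  H='1' vs B='10': prefix -- VIOLATION

NO -- this is NOT a valid prefix code. H (1) is a prefix of B (10).


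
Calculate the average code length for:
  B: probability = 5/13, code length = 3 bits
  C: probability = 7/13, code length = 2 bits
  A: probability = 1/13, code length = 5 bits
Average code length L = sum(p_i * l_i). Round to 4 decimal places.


Weighted contributions p_i * l_i:
  B: (5/13) * 3 = 15/13
  C: (7/13) * 2 = 14/13
  A: (1/13) * 5 = 5/13
Sum = (15 + 14 + 5)/13 = 34/13

L = 34/13 = 2.6154 bits/symbol


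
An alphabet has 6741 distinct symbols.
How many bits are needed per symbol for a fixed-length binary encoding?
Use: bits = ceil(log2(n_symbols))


log2(6741) = 12.7187
Bracket: 2^12 = 4096 < 6741 <= 2^13 = 8192
So ceil(log2(6741)) = 13

bits = ceil(log2(6741)) = ceil(12.7187) = 13 bits


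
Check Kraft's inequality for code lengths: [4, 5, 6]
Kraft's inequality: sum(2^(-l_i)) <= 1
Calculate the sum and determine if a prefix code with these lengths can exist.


Sum = 2^(-4) + 2^(-5) + 2^(-6)
    = 0.0625 + 0.03125 + 0.015625
    = 7/64 = 0.109375
Since 0.109375 <= 1, Kraft's inequality IS satisfied.
A prefix code with these lengths CAN exist.

Kraft sum = 0.109375. Satisfied.


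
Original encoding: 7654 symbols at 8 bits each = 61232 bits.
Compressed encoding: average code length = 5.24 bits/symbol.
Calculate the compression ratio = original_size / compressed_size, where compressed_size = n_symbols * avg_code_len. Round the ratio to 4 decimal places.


original_size = n_symbols * orig_bits = 7654 * 8 = 61232 bits
compressed_size = n_symbols * avg_code_len = 7654 * 5.24 = 40106.96 bits
ratio = original_size / compressed_size = 61232 / 40106.96 = 1.5267

Compression ratio = 1.5267


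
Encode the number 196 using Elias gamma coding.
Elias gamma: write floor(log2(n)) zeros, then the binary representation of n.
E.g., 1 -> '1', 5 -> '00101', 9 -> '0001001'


num_bits = floor(log2(196)) + 1 = 8
leading_zeros = num_bits - 1 = 7
binary(196) = 11000100

Elias gamma(196) = '0000000' + '11000100' = 000000011000100 (15 bits)


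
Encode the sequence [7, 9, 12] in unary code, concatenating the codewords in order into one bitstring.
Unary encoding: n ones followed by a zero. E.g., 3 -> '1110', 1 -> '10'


Encode each number as n ones followed by a terminating 0:
  7 -> 11111110 (8 bits)
  9 -> 1111111110 (10 bits)
  12 -> 1111111111110 (13 bits)
Total length = 8 + 10 + 13 = 31 bits.

Unary([7, 9, 12]) = 1111111011111111101111111111110 (31 bits)


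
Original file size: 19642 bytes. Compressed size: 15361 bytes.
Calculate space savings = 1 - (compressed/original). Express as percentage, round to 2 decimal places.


ratio = compressed/original = 15361/19642 = 0.782049
savings = 1 - ratio = 1 - 0.782049 = 0.217951
as a percentage: 0.217951 * 100 = 21.8%

Space savings = 1 - 15361/19642 = 21.8%


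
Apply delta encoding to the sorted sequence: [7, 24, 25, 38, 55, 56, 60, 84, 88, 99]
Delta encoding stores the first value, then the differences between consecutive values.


First value: 7
Deltas:
  24 - 7 = 17
  25 - 24 = 1
  38 - 25 = 13
  55 - 38 = 17
  56 - 55 = 1
  60 - 56 = 4
  84 - 60 = 24
  88 - 84 = 4
  99 - 88 = 11


Delta encoded: [7, 17, 1, 13, 17, 1, 4, 24, 4, 11]


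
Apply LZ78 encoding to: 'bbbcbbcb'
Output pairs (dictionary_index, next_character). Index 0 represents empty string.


LZ78 encoding steps:
Dictionary: {0: ''}
Step 1: w='' (idx 0), next='b' -> output (0, 'b'), add 'b' as idx 1
Step 2: w='b' (idx 1), next='b' -> output (1, 'b'), add 'bb' as idx 2
Step 3: w='' (idx 0), next='c' -> output (0, 'c'), add 'c' as idx 3
Step 4: w='bb' (idx 2), next='c' -> output (2, 'c'), add 'bbc' as idx 4
Step 5: w='b' (idx 1), end of input -> output (1, '')


Encoded: [(0, 'b'), (1, 'b'), (0, 'c'), (2, 'c'), (1, '')]


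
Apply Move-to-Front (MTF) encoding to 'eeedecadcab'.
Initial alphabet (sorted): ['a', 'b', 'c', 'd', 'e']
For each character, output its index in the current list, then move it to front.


MTF encoding:
'e': index 4 in ['a', 'b', 'c', 'd', 'e'] -> ['e', 'a', 'b', 'c', 'd']
'e': index 0 in ['e', 'a', 'b', 'c', 'd'] -> ['e', 'a', 'b', 'c', 'd']
'e': index 0 in ['e', 'a', 'b', 'c', 'd'] -> ['e', 'a', 'b', 'c', 'd']
'd': index 4 in ['e', 'a', 'b', 'c', 'd'] -> ['d', 'e', 'a', 'b', 'c']
'e': index 1 in ['d', 'e', 'a', 'b', 'c'] -> ['e', 'd', 'a', 'b', 'c']
'c': index 4 in ['e', 'd', 'a', 'b', 'c'] -> ['c', 'e', 'd', 'a', 'b']
'a': index 3 in ['c', 'e', 'd', 'a', 'b'] -> ['a', 'c', 'e', 'd', 'b']
'd': index 3 in ['a', 'c', 'e', 'd', 'b'] -> ['d', 'a', 'c', 'e', 'b']
'c': index 2 in ['d', 'a', 'c', 'e', 'b'] -> ['c', 'd', 'a', 'e', 'b']
'a': index 2 in ['c', 'd', 'a', 'e', 'b'] -> ['a', 'c', 'd', 'e', 'b']
'b': index 4 in ['a', 'c', 'd', 'e', 'b'] -> ['b', 'a', 'c', 'd', 'e']


Output: [4, 0, 0, 4, 1, 4, 3, 3, 2, 2, 4]


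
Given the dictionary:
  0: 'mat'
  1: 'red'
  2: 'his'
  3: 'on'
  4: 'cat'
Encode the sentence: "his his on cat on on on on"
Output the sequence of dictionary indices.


Look up each word in the dictionary:
  'his' -> 2
  'his' -> 2
  'on' -> 3
  'cat' -> 4
  'on' -> 3
  'on' -> 3
  'on' -> 3
  'on' -> 3

Encoded: [2, 2, 3, 4, 3, 3, 3, 3]


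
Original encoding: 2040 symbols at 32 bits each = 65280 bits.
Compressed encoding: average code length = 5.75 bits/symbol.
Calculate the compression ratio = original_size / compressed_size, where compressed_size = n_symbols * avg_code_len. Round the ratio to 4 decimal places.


original_size = n_symbols * orig_bits = 2040 * 32 = 65280 bits
compressed_size = n_symbols * avg_code_len = 2040 * 5.75 = 11730.0 bits
ratio = original_size / compressed_size = 65280 / 11730.0 = 5.5652

Compression ratio = 5.5652


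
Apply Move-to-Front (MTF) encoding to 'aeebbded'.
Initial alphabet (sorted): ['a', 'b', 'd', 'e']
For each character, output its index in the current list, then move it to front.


MTF encoding:
'a': index 0 in ['a', 'b', 'd', 'e'] -> ['a', 'b', 'd', 'e']
'e': index 3 in ['a', 'b', 'd', 'e'] -> ['e', 'a', 'b', 'd']
'e': index 0 in ['e', 'a', 'b', 'd'] -> ['e', 'a', 'b', 'd']
'b': index 2 in ['e', 'a', 'b', 'd'] -> ['b', 'e', 'a', 'd']
'b': index 0 in ['b', 'e', 'a', 'd'] -> ['b', 'e', 'a', 'd']
'd': index 3 in ['b', 'e', 'a', 'd'] -> ['d', 'b', 'e', 'a']
'e': index 2 in ['d', 'b', 'e', 'a'] -> ['e', 'd', 'b', 'a']
'd': index 1 in ['e', 'd', 'b', 'a'] -> ['d', 'e', 'b', 'a']


Output: [0, 3, 0, 2, 0, 3, 2, 1]


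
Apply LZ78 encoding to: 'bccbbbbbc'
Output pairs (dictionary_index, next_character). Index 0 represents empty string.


LZ78 encoding steps:
Dictionary: {0: ''}
Step 1: w='' (idx 0), next='b' -> output (0, 'b'), add 'b' as idx 1
Step 2: w='' (idx 0), next='c' -> output (0, 'c'), add 'c' as idx 2
Step 3: w='c' (idx 2), next='b' -> output (2, 'b'), add 'cb' as idx 3
Step 4: w='b' (idx 1), next='b' -> output (1, 'b'), add 'bb' as idx 4
Step 5: w='bb' (idx 4), next='c' -> output (4, 'c'), add 'bbc' as idx 5


Encoded: [(0, 'b'), (0, 'c'), (2, 'b'), (1, 'b'), (4, 'c')]


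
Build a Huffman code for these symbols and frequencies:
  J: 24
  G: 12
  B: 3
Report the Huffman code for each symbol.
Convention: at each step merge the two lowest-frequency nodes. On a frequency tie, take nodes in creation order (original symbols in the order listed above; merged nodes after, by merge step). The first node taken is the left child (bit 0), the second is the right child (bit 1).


Huffman tree construction:
Step 1: Merge B(3) + G(12) = 15
Step 2: Merge (B+G)(15) + J(24) = 39
Read each symbol's code off the tree from the root (left child = 0, right child = 1).

Codes:
  J: 1 (length 1)
  G: 01 (length 2)
  B: 00 (length 2)
Average code length: 54/39 = 1.3846 bits/symbol


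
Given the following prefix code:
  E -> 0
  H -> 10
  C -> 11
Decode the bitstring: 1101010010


Decoding step by step:
Bits 11 -> C
Bits 0 -> E
Bits 10 -> H
Bits 10 -> H
Bits 0 -> E
Bits 10 -> H


Decoded message: CEHHEH


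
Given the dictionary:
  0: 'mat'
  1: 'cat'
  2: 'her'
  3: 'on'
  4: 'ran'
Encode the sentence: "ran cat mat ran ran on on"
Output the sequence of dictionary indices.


Look up each word in the dictionary:
  'ran' -> 4
  'cat' -> 1
  'mat' -> 0
  'ran' -> 4
  'ran' -> 4
  'on' -> 3
  'on' -> 3

Encoded: [4, 1, 0, 4, 4, 3, 3]


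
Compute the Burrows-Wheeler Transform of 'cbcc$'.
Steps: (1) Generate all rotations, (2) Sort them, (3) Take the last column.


Rotations (sorted):
  0: $cbcc -> last char: c
  1: bcc$c -> last char: c
  2: c$cbc -> last char: c
  3: cbcc$ -> last char: $
  4: cc$cb -> last char: b


BWT = ccc$b


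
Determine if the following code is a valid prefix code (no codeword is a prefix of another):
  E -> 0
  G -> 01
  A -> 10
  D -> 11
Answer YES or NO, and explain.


Checking each pair (does one codeword prefix another?):
  E='0' vs G='01': prefix -- VIOLATION

NO -- this is NOT a valid prefix code. E (0) is a prefix of G (01).


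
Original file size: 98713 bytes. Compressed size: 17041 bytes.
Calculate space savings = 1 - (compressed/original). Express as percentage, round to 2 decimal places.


ratio = compressed/original = 17041/98713 = 0.172632
savings = 1 - ratio = 1 - 0.172632 = 0.827368
as a percentage: 0.827368 * 100 = 82.74%

Space savings = 1 - 17041/98713 = 82.74%


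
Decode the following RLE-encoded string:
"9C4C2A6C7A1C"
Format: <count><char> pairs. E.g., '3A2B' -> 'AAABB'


Expanding each <count><char> pair:
  9C -> 'CCCCCCCCC'
  4C -> 'CCCC'
  2A -> 'AA'
  6C -> 'CCCCCC'
  7A -> 'AAAAAAA'
  1C -> 'C'

Decoded = CCCCCCCCCCCCCAACCCCCCAAAAAAAC


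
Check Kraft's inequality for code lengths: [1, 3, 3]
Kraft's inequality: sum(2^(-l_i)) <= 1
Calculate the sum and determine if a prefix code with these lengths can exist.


Sum = 2^(-1) + 2^(-3) + 2^(-3)
    = 0.5 + 0.125 + 0.125
    = 6/8 = 0.75
Since 0.75 <= 1, Kraft's inequality IS satisfied.
A prefix code with these lengths CAN exist.

Kraft sum = 0.75. Satisfied.


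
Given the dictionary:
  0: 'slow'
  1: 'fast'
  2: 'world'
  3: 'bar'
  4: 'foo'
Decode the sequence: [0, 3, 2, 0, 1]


Look up each index in the dictionary:
  0 -> 'slow'
  3 -> 'bar'
  2 -> 'world'
  0 -> 'slow'
  1 -> 'fast'

Decoded: "slow bar world slow fast"


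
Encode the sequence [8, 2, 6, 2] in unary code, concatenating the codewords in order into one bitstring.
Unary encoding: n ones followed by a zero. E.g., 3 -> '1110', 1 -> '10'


Encode each number as n ones followed by a terminating 0:
  8 -> 111111110 (9 bits)
  2 -> 110 (3 bits)
  6 -> 1111110 (7 bits)
  2 -> 110 (3 bits)
Total length = 9 + 3 + 7 + 3 = 22 bits.

Unary([8, 2, 6, 2]) = 1111111101101111110110 (22 bits)


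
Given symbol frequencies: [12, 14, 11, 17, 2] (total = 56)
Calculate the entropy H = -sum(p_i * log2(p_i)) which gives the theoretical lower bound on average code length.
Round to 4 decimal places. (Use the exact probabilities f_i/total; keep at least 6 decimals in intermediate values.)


Per-symbol terms -p_i * log2(p_i) with p_i = f_i/56:
  p = 12/56 = 0.214286: log2(p) = -2.222392, -p*log2(p) = 0.476227
  p = 14/56 = 0.250000: log2(p) = -2.000000, -p*log2(p) = 0.500000
  p = 11/56 = 0.196429: log2(p) = -2.347923, -p*log2(p) = 0.461199
  p = 17/56 = 0.303571: log2(p) = -1.719892, -p*log2(p) = 0.522110
  p = 2/56 = 0.035714: log2(p) = -4.807355, -p*log2(p) = 0.171691
H = 0.476227 + 0.500000 + 0.461199 + 0.522110 + 0.171691 = 2.131227

H = 2.1312 bits/symbol


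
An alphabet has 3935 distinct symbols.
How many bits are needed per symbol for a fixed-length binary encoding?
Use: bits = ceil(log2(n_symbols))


log2(3935) = 11.9421
Bracket: 2^11 = 2048 < 3935 <= 2^12 = 4096
So ceil(log2(3935)) = 12

bits = ceil(log2(3935)) = ceil(11.9421) = 12 bits


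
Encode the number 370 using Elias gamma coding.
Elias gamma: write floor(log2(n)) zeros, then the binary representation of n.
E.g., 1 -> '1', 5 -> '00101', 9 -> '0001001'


num_bits = floor(log2(370)) + 1 = 9
leading_zeros = num_bits - 1 = 8
binary(370) = 101110010

Elias gamma(370) = '00000000' + '101110010' = 00000000101110010 (17 bits)


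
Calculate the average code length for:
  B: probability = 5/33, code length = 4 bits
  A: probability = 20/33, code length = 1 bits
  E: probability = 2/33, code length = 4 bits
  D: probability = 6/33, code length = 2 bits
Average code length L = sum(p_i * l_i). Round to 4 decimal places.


Weighted contributions p_i * l_i:
  B: (5/33) * 4 = 20/33
  A: (20/33) * 1 = 20/33
  E: (2/33) * 4 = 8/33
  D: (6/33) * 2 = 12/33
Sum = (20 + 20 + 8 + 12)/33 = 60/33

L = 60/33 = 1.8182 bits/symbol


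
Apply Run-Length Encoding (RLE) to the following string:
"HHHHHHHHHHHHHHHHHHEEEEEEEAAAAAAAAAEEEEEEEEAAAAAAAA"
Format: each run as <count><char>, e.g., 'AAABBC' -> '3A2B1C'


Scanning runs left to right:
  i=0: run of 'H' x 18 -> '18H'
  i=18: run of 'E' x 7 -> '7E'
  i=25: run of 'A' x 9 -> '9A'
  i=34: run of 'E' x 8 -> '8E'
  i=42: run of 'A' x 8 -> '8A'

RLE = 18H7E9A8E8A


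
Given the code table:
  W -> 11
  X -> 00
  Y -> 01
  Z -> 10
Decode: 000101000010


Decoding:
00 -> X
01 -> Y
01 -> Y
00 -> X
00 -> X
10 -> Z


Result: XYYXXZ


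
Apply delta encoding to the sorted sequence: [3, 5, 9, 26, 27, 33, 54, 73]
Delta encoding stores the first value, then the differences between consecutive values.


First value: 3
Deltas:
  5 - 3 = 2
  9 - 5 = 4
  26 - 9 = 17
  27 - 26 = 1
  33 - 27 = 6
  54 - 33 = 21
  73 - 54 = 19


Delta encoded: [3, 2, 4, 17, 1, 6, 21, 19]


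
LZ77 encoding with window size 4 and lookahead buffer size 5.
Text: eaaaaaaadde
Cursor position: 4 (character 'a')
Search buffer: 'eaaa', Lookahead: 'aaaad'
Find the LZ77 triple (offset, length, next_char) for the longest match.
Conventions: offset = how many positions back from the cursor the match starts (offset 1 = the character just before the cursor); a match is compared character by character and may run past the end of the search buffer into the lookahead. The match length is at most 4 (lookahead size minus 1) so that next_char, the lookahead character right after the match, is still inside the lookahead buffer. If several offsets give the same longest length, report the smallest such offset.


Try each offset into the search buffer:
  offset=1 (pos 3, char 'a'): match length 4
  offset=2 (pos 2, char 'a'): match length 4
  offset=3 (pos 1, char 'a'): match length 4
  offset=4 (pos 0, char 'e'): match length 0
Longest match has length 4, found at offsets 1, 2, 3; take the smallest, offset 1.
next_char = character at position 4 + 4 = 8 -> 'd'

Best match: offset=1, length=4 (matching 'aaaa' starting at position 3)
LZ77 triple: (1, 4, 'd')


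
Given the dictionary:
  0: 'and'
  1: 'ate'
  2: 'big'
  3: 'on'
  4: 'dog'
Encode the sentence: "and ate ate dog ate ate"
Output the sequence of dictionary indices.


Look up each word in the dictionary:
  'and' -> 0
  'ate' -> 1
  'ate' -> 1
  'dog' -> 4
  'ate' -> 1
  'ate' -> 1

Encoded: [0, 1, 1, 4, 1, 1]


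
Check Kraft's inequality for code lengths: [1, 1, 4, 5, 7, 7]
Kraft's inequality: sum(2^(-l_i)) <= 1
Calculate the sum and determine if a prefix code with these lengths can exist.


Sum = 2^(-1) + 2^(-1) + 2^(-4) + 2^(-5) + 2^(-7) + 2^(-7)
    = 0.5 + 0.5 + 0.0625 + 0.03125 + 0.0078125 + 0.0078125
    = 142/128 = 1.109375
Since 1.109375 > 1, Kraft's inequality is NOT satisfied.
A prefix code with these lengths CANNOT exist.

Kraft sum = 1.109375. Not satisfied.


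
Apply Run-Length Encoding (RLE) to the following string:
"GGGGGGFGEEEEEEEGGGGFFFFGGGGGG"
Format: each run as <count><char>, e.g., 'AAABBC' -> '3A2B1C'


Scanning runs left to right:
  i=0: run of 'G' x 6 -> '6G'
  i=6: run of 'F' x 1 -> '1F'
  i=7: run of 'G' x 1 -> '1G'
  i=8: run of 'E' x 7 -> '7E'
  i=15: run of 'G' x 4 -> '4G'
  i=19: run of 'F' x 4 -> '4F'
  i=23: run of 'G' x 6 -> '6G'

RLE = 6G1F1G7E4G4F6G


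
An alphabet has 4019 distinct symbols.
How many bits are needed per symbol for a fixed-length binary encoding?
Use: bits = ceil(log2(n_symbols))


log2(4019) = 11.9726
Bracket: 2^11 = 2048 < 4019 <= 2^12 = 4096
So ceil(log2(4019)) = 12

bits = ceil(log2(4019)) = ceil(11.9726) = 12 bits


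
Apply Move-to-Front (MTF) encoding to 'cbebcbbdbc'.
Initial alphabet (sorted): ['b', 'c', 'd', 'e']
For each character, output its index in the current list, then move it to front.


MTF encoding:
'c': index 1 in ['b', 'c', 'd', 'e'] -> ['c', 'b', 'd', 'e']
'b': index 1 in ['c', 'b', 'd', 'e'] -> ['b', 'c', 'd', 'e']
'e': index 3 in ['b', 'c', 'd', 'e'] -> ['e', 'b', 'c', 'd']
'b': index 1 in ['e', 'b', 'c', 'd'] -> ['b', 'e', 'c', 'd']
'c': index 2 in ['b', 'e', 'c', 'd'] -> ['c', 'b', 'e', 'd']
'b': index 1 in ['c', 'b', 'e', 'd'] -> ['b', 'c', 'e', 'd']
'b': index 0 in ['b', 'c', 'e', 'd'] -> ['b', 'c', 'e', 'd']
'd': index 3 in ['b', 'c', 'e', 'd'] -> ['d', 'b', 'c', 'e']
'b': index 1 in ['d', 'b', 'c', 'e'] -> ['b', 'd', 'c', 'e']
'c': index 2 in ['b', 'd', 'c', 'e'] -> ['c', 'b', 'd', 'e']


Output: [1, 1, 3, 1, 2, 1, 0, 3, 1, 2]


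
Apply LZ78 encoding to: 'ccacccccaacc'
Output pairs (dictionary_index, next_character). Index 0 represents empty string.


LZ78 encoding steps:
Dictionary: {0: ''}
Step 1: w='' (idx 0), next='c' -> output (0, 'c'), add 'c' as idx 1
Step 2: w='c' (idx 1), next='a' -> output (1, 'a'), add 'ca' as idx 2
Step 3: w='c' (idx 1), next='c' -> output (1, 'c'), add 'cc' as idx 3
Step 4: w='cc' (idx 3), next='c' -> output (3, 'c'), add 'ccc' as idx 4
Step 5: w='' (idx 0), next='a' -> output (0, 'a'), add 'a' as idx 5
Step 6: w='a' (idx 5), next='c' -> output (5, 'c'), add 'ac' as idx 6
Step 7: w='c' (idx 1), end of input -> output (1, '')


Encoded: [(0, 'c'), (1, 'a'), (1, 'c'), (3, 'c'), (0, 'a'), (5, 'c'), (1, '')]


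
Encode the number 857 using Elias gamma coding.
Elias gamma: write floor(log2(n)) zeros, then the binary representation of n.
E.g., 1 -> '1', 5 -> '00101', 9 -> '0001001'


num_bits = floor(log2(857)) + 1 = 10
leading_zeros = num_bits - 1 = 9
binary(857) = 1101011001

Elias gamma(857) = '000000000' + '1101011001' = 0000000001101011001 (19 bits)


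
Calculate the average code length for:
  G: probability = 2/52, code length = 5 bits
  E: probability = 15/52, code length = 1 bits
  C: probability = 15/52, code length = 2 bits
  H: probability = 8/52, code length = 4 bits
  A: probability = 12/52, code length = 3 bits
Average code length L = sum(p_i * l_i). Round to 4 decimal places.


Weighted contributions p_i * l_i:
  G: (2/52) * 5 = 10/52
  E: (15/52) * 1 = 15/52
  C: (15/52) * 2 = 30/52
  H: (8/52) * 4 = 32/52
  A: (12/52) * 3 = 36/52
Sum = (10 + 15 + 30 + 32 + 36)/52 = 123/52

L = 123/52 = 2.3654 bits/symbol
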